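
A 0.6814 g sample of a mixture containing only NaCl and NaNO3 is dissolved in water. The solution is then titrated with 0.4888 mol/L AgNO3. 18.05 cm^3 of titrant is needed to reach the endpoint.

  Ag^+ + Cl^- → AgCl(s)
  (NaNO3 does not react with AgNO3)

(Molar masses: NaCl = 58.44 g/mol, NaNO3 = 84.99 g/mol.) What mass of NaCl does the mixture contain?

0.5156 g

n(AgNO3) = 0.01805 × 0.4888 = 8.823 × 10^-3 mol
Let x = n(NaCl), y = n(NaNO3).
Titrant: 1x = 8.823 × 10^-3;  mass: 58.44x + 84.99y = 0.6814
Solving, x = 8.823 × 10^-3 mol, y = 1.951 × 10^-3 mol
mass of NaCl = 8.823 × 10^-3 × 58.44 = 0.5156 g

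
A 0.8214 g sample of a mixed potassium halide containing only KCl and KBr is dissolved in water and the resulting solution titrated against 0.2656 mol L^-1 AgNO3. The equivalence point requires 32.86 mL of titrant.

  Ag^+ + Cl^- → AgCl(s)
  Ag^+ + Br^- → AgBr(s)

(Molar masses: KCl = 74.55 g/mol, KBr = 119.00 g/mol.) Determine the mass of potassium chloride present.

0.3643 g

n(AgNO3) = 0.03286 × 0.2656 = 8.728 × 10^-3 mol
Let x = n(KCl), y = n(KBr).
Titrant: 1x + 1y = 8.728 × 10^-3;  mass: 74.55x + 119.00y = 0.8214
Solving, x = 4.886 × 10^-3 mol, y = 3.842 × 10^-3 mol
mass of KCl = 4.886 × 10^-3 × 74.55 = 0.3643 g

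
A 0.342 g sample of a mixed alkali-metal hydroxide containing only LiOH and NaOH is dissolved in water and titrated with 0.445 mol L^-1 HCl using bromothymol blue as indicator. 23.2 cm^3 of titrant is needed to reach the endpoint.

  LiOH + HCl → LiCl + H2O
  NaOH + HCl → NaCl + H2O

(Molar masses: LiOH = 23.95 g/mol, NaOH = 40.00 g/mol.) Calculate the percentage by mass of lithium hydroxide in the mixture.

n(HCl) = 0.0232 × 0.445 = 0.0103 mol
Let x = n(LiOH), y = n(NaOH).
Titrant: 1x + 1y = 0.0103;  mass: 23.95x + 40.00y = 0.342
Solving, x = 4.42 × 10^-3 mol, y = 5.90 × 10^-3 mol
mass of LiOH = 4.42 × 10^-3 × 23.95 = 0.106 g
% LiOH = 0.106 / 0.342 × 100 = 31.0 %

31.0 %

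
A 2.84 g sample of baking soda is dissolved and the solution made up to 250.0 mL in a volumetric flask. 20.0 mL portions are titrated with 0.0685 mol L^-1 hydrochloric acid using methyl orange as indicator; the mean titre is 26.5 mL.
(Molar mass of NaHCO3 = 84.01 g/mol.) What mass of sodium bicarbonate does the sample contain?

NaHCO3 + HCl → NaCl + H2O + CO2
n(HCl) per titration = 0.0265 × 0.0685 = 1.82 × 10^-3 mol
n(NaHCO3) in each aliquot = 1.82 × 10^-3 mol (1:1 ratio)
n(NaHCO3) in the whole flask = 1.82 × 10^-3 × 250.0/20.0 = 0.0227 mol
mass of NaHCO3 = 0.0227 × 84.01 = 1.91 g

1.91 g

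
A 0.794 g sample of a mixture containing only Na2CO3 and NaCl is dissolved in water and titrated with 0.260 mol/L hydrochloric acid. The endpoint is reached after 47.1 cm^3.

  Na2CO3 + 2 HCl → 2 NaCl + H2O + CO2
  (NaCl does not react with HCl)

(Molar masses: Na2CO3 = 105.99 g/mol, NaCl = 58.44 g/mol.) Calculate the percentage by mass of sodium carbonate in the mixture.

n(HCl) = 0.0471 × 0.260 = 0.0122 mol
Let x = n(Na2CO3), y = n(NaCl).
Titrant: 2x = 0.0122;  mass: 105.99x + 58.44y = 0.794
Solving, x = 6.12 × 10^-3 mol, y = 2.48 × 10^-3 mol
mass of Na2CO3 = 6.12 × 10^-3 × 105.99 = 0.649 g
% Na2CO3 = 0.649 / 0.794 × 100 = 81.7 %

81.7 %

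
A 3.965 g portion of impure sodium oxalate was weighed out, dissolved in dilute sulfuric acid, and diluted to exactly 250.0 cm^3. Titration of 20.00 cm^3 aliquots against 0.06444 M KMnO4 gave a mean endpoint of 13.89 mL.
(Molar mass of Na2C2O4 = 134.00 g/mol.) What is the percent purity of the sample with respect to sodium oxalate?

94.53 %

2 MnO4^- + 5 C2O4^2- + 16 H^+ → 2 Mn^2+ + 10 CO2 + 8 H2O
n(KMnO4) per titration = 0.01389 × 0.06444 = 8.951 × 10^-4 mol
From the 5:2 ratio, n(Na2C2O4) in each aliquot = 5/2 × 8.951 × 10^-4 = 2.238 × 10^-3 mol
n(Na2C2O4) in the whole flask = 2.238 × 10^-3 × 250.0/20.00 = 0.02797 mol
mass of Na2C2O4 = 0.02797 × 134.00 = 3.748 g
% Na2C2O4 = 3.748 / 3.965 × 100 = 94.53 %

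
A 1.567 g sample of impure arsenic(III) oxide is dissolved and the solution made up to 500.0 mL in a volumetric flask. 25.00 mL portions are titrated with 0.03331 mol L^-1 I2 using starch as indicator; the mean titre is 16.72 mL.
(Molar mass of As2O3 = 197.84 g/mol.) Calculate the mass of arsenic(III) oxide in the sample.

1.102 g

As2O3 + 2 I2 + 2 H2O → As2O5 + 4 HI
n(I2) per titration = 0.01672 × 0.03331 = 5.569 × 10^-4 mol
From the 1:2 ratio, n(As2O3) in each aliquot = 1/2 × 5.569 × 10^-4 = 2.785 × 10^-4 mol
n(As2O3) in the whole flask = 2.785 × 10^-4 × 500.0/25.00 = 5.569 × 10^-3 mol
mass of As2O3 = 5.569 × 10^-3 × 197.84 = 1.102 g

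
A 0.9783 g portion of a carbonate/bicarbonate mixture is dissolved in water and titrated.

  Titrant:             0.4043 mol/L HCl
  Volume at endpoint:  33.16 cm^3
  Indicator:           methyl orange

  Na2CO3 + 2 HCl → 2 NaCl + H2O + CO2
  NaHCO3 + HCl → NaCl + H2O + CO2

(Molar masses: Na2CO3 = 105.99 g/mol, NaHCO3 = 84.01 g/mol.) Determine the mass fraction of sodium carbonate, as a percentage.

25.85 %

n(HCl) = 0.03316 × 0.4043 = 0.01341 mol
Let x = n(Na2CO3), y = n(NaHCO3).
Titrant: 2x + 1y = 0.01341;  mass: 105.99x + 84.01y = 0.9783
Solving, x = 2.386 × 10^-3 mol, y = 8.635 × 10^-3 mol
mass of Na2CO3 = 2.386 × 10^-3 × 105.99 = 0.2529 g
% Na2CO3 = 0.2529 / 0.9783 × 100 = 25.85 %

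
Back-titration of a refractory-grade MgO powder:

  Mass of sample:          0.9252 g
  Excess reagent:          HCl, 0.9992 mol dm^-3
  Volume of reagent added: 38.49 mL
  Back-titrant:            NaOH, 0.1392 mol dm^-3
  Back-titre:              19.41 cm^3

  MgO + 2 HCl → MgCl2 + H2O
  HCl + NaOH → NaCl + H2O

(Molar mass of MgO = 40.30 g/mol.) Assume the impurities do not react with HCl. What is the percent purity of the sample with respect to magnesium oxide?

77.88 %

n(HCl) added = 0.03849 × 0.9992 = 0.03846 mol
n(NaOH) used in back-titration = 0.01941 × 0.1392 = 2.702 × 10^-3 mol
n(HCl) left over = 2.702 × 10^-3 mol (1:1 ratio)
n(HCl) consumed by analyte = 0.03846 − 2.702 × 10^-3 = 0.03576 mol
From the 1:2 ratio, n(MgO) = 1/2 × 0.03576 = 0.01788 mol
mass of MgO = 0.01788 × 40.30 = 0.7205 g
% MgO = 0.7205 / 0.9252 × 100 = 77.88 %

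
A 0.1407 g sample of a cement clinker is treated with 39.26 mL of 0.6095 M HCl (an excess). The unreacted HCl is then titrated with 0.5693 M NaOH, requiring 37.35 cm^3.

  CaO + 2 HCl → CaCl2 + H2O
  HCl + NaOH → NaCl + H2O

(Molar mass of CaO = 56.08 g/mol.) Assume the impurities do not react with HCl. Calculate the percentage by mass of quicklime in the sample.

53.12 %

n(HCl) added = 0.03926 × 0.6095 = 0.02393 mol
n(NaOH) used in back-titration = 0.03735 × 0.5693 = 0.02126 mol
n(HCl) left over = 0.02126 mol (1:1 ratio)
n(HCl) consumed by analyte = 0.02393 − 0.02126 = 2.666 × 10^-3 mol
From the 1:2 ratio, n(CaO) = 1/2 × 2.666 × 10^-3 = 1.333 × 10^-3 mol
mass of CaO = 1.333 × 10^-3 × 56.08 = 0.07474 g
% CaO = 0.07474 / 0.1407 × 100 = 53.12 %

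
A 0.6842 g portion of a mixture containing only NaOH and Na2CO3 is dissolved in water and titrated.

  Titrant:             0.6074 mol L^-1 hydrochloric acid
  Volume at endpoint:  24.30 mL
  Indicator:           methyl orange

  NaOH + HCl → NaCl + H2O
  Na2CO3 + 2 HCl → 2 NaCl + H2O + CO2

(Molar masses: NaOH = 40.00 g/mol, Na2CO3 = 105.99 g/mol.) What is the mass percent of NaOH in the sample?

n(HCl) = 0.02430 × 0.6074 = 0.01476 mol
Let x = n(NaOH), y = n(Na2CO3).
Titrant: 1x + 2y = 0.01476;  mass: 40.00x + 105.99y = 0.6842
Solving, x = 7.541 × 10^-3 mol, y = 3.609 × 10^-3 mol
mass of NaOH = 7.541 × 10^-3 × 40.00 = 0.3016 g
% NaOH = 0.3016 / 0.6842 × 100 = 44.09 %

44.09 %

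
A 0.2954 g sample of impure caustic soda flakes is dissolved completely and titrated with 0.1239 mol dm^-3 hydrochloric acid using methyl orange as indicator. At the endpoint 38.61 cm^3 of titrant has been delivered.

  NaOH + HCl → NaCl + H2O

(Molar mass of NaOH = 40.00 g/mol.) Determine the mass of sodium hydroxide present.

0.1914 g

n(HCl) = 0.03861 L × 0.1239 mol/L = 4.784 × 10^-3 mol
n(NaOH) = 4.784 × 10^-3 mol (1:1 ratio)
mass of NaOH = 4.784 × 10^-3 × 40.00 g/mol = 0.1914 g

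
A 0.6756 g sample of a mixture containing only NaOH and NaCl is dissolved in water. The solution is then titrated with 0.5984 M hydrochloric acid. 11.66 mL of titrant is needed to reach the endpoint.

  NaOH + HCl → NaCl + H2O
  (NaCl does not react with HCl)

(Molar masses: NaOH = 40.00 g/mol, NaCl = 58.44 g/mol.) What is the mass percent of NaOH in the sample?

41.31 %

n(HCl) = 0.01166 × 0.5984 = 6.977 × 10^-3 mol
Let x = n(NaOH), y = n(NaCl).
Titrant: 1x = 6.977 × 10^-3;  mass: 40.00x + 58.44y = 0.6756
Solving, x = 6.977 × 10^-3 mol, y = 6.785 × 10^-3 mol
mass of NaOH = 6.977 × 10^-3 × 40.00 = 0.2791 g
% NaOH = 0.2791 / 0.6756 × 100 = 41.31 %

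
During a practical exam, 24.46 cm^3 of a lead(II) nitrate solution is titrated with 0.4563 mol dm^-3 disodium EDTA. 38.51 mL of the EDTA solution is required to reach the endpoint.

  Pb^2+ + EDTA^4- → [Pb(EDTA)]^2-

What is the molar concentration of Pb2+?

n(EDTA) = 0.03851 L × 0.4563 mol/L = 0.01757 mol
n(Pb2+) = 0.01757 mol (1:1 mole ratio)
[Pb2+] = 0.01757 mol / 0.02446 L = 0.7184 mol/L

0.7184 mol/L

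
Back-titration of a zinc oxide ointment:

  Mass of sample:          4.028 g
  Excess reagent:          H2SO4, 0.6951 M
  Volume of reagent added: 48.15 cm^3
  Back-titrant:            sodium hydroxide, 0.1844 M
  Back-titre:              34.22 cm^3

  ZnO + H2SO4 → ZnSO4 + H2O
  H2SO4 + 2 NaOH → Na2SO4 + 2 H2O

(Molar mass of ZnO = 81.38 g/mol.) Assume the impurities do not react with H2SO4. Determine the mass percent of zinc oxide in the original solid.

61.25 %

n(H2SO4) added = 0.04815 × 0.6951 = 0.03347 mol
n(NaOH) used in back-titration = 0.03422 × 0.1844 = 6.310 × 10^-3 mol
From the 1:2 ratio, n(H2SO4) left over = 1/2 × 6.310 × 10^-3 = 3.155 × 10^-3 mol
n(H2SO4) consumed by analyte = 0.03347 − 3.155 × 10^-3 = 0.03031 mol
n(ZnO) = 0.03031 mol (1:1 ratio)
mass of ZnO = 0.03031 × 81.38 = 2.467 g
% ZnO = 2.467 / 4.028 × 100 = 61.25 %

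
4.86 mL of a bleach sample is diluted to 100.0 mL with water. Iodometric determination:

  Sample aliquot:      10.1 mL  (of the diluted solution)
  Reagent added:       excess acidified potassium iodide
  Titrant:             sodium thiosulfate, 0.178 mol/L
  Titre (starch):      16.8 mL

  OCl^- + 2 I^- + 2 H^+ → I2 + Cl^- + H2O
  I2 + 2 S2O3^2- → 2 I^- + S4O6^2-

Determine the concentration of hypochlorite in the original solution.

3.05 mol/L

n(S2O3^2-) = 0.0168 × 0.178 = 2.99 × 10^-3 mol
n(I2) = n(S2O3^2-)/2 = 1.50 × 10^-3 mol
n(OCl^-) in the aliquot = 1.50 × 10^-3 mol (1:1 ratio)
[OCl^-]_dilute = 1.50 × 10^-3 / 0.0101 = 0.148 mol/L
[OCl^-]_original = 0.148 × 100.0/4.86 = 3.05 mol/L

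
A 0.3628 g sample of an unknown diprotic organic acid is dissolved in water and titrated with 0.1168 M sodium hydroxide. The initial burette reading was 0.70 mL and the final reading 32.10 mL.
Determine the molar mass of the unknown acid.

n(NaOH) = 0.03140 L × 0.1168 mol/L = 3.668 × 10^-3 mol
From the 1:2 ratio, n(H2A) = 1/2 × 3.668 × 10^-3 = 1.834 × 10^-3 mol
M = m / n = 0.3628 g / 1.834 × 10^-3 mol = 197.8 g/mol

197.8 g/mol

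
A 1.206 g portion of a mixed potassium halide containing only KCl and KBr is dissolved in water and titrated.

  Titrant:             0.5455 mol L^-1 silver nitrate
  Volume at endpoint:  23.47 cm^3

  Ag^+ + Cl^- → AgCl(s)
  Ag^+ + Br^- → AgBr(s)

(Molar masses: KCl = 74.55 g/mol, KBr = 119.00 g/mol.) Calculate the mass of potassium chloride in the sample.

n(AgNO3) = 0.02347 × 0.5455 = 0.01280 mol
Let x = n(KCl), y = n(KBr).
Titrant: 1x + 1y = 0.01280;  mass: 74.55x + 119.00y = 1.206
Solving, x = 7.144 × 10^-3 mol, y = 5.659 × 10^-3 mol
mass of KCl = 7.144 × 10^-3 × 74.55 = 0.5326 g

0.5326 g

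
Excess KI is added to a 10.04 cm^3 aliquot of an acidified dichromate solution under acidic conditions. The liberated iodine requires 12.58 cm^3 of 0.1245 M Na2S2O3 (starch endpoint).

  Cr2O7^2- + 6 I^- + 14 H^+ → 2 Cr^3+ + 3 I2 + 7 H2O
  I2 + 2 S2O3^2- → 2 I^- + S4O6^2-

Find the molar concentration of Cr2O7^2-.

n(S2O3^2-) = 0.01258 × 0.1245 = 1.566 × 10^-3 mol
n(I2) = n(S2O3^2-)/2 = 7.831 × 10^-4 mol
From the 1:3 ratio, n(Cr2O7^2-) in the aliquot = 1/3 × 7.831 × 10^-4 = 2.610 × 10^-4 mol
[Cr2O7^2-] = 2.610 × 10^-4 / 0.01004 = 0.02600 mol/L

0.02600 M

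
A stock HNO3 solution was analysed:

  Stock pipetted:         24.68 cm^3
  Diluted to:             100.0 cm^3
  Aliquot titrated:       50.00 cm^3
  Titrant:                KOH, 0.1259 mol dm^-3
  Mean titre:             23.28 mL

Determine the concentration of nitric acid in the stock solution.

0.2375 mol/L

HNO3 + KOH → KNO3 + H2O
n(KOH) = 0.02328 × 0.1259 = 2.931 × 10^-3 mol
n(HNO3) in the aliquot = 2.931 × 10^-3 mol (1:1 ratio)
[HNO3]_dilute = 2.931 × 10^-3 / 0.05000 = 0.05862 mol/L
Dilution factor = 100.0 / 24.68 = 4.052
[HNO3]_stock = 0.05862 × 4.052 = 0.2375 mol/L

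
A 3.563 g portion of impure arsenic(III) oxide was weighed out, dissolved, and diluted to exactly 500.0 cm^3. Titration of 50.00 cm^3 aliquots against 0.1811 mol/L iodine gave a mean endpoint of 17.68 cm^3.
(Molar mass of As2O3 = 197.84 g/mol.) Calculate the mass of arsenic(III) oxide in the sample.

As2O3 + 2 I2 + 2 H2O → As2O5 + 4 HI
n(I2) per titration = 0.01768 × 0.1811 = 3.202 × 10^-3 mol
From the 1:2 ratio, n(As2O3) in each aliquot = 1/2 × 3.202 × 10^-3 = 1.601 × 10^-3 mol
n(As2O3) in the whole flask = 1.601 × 10^-3 × 500.0/50.00 = 0.01601 mol
mass of As2O3 = 0.01601 × 197.84 = 3.167 g

3.167 g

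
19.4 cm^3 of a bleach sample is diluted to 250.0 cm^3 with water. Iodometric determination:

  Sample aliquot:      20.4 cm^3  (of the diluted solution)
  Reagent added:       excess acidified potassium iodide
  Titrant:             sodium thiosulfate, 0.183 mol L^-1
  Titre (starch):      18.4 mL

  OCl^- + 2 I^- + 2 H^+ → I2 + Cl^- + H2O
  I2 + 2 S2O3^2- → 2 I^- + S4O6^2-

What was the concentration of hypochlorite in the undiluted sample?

1.06 mol/L

n(S2O3^2-) = 0.0184 × 0.183 = 3.37 × 10^-3 mol
n(I2) = n(S2O3^2-)/2 = 1.68 × 10^-3 mol
n(OCl^-) in the aliquot = 1.68 × 10^-3 mol (1:1 ratio)
[OCl^-]_dilute = 1.68 × 10^-3 / 0.0204 = 0.0825 mol/L
[OCl^-]_original = 0.0825 × 250.0/19.4 = 1.06 mol/L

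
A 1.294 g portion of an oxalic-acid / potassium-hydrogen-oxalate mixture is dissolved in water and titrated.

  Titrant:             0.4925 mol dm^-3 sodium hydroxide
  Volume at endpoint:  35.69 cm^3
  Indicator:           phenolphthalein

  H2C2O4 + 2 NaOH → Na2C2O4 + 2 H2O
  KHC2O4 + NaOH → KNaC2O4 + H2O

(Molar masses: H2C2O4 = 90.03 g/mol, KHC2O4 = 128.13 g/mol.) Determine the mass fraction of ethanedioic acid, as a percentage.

n(NaOH) = 0.03569 × 0.4925 = 0.01758 mol
Let x = n(H2C2O4), y = n(KHC2O4).
Titrant: 2x + 1y = 0.01758;  mass: 90.03x + 128.13y = 1.294
Solving, x = 5.764 × 10^-3 mol, y = 6.049 × 10^-3 mol
mass of H2C2O4 = 5.764 × 10^-3 × 90.03 = 0.5190 g
% H2C2O4 = 0.5190 / 1.294 × 100 = 40.10 %

40.10 %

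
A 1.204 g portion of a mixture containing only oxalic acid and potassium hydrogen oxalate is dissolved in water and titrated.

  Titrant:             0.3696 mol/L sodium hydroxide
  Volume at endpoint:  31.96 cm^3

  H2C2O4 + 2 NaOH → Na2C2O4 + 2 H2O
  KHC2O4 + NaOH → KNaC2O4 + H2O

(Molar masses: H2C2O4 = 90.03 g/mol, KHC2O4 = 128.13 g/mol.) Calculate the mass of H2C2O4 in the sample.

0.1676 g

n(NaOH) = 0.03196 × 0.3696 = 0.01181 mol
Let x = n(H2C2O4), y = n(KHC2O4).
Titrant: 2x + 1y = 0.01181;  mass: 90.03x + 128.13y = 1.204
Solving, x = 1.862 × 10^-3 mol, y = 8.088 × 10^-3 mol
mass of H2C2O4 = 1.862 × 10^-3 × 90.03 = 0.1676 g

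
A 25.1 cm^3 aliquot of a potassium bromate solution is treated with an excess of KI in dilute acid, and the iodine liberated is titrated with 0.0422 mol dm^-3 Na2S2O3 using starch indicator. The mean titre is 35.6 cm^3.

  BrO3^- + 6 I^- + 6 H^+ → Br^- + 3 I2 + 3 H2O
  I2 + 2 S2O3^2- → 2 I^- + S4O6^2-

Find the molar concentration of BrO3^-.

n(S2O3^2-) = 0.0356 × 0.0422 = 1.50 × 10^-3 mol
n(I2) = n(S2O3^2-)/2 = 7.51 × 10^-4 mol
From the 1:3 ratio, n(BrO3^-) in the aliquot = 1/3 × 7.51 × 10^-4 = 2.50 × 10^-4 mol
[BrO3^-] = 2.50 × 10^-4 / 0.0251 = 0.00998 mol/L

0.00998 mol/L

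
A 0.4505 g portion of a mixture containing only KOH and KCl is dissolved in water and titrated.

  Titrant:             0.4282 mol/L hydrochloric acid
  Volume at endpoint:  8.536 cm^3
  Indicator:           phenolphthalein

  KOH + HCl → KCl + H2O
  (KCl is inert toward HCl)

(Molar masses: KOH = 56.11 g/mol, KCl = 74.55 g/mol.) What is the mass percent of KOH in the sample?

45.52 %

n(HCl) = 0.008536 × 0.4282 = 3.655 × 10^-3 mol
Let x = n(KOH), y = n(KCl).
Titrant: 1x = 3.655 × 10^-3;  mass: 56.11x + 74.55y = 0.4505
Solving, x = 3.655 × 10^-3 mol, y = 3.292 × 10^-3 mol
mass of KOH = 3.655 × 10^-3 × 56.11 = 0.2051 g
% KOH = 0.2051 / 0.4505 × 100 = 45.52 %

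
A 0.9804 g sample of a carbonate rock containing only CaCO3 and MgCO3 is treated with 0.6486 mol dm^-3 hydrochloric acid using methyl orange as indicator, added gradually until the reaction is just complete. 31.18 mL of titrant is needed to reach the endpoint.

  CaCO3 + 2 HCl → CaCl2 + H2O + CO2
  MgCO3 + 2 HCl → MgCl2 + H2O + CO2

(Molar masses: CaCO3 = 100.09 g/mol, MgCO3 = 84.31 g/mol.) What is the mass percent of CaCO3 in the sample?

n(HCl) = 0.03118 × 0.6486 = 0.02022 mol
Let x = n(CaCO3), y = n(MgCO3).
Titrant: 2x + 2y = 0.02022;  mass: 100.09x + 84.31y = 0.9804
Solving, x = 8.104 × 10^-3 mol, y = 2.007 × 10^-3 mol
mass of CaCO3 = 8.104 × 10^-3 × 100.09 = 0.8112 g
% CaCO3 = 0.8112 / 0.9804 × 100 = 82.74 %

82.74 %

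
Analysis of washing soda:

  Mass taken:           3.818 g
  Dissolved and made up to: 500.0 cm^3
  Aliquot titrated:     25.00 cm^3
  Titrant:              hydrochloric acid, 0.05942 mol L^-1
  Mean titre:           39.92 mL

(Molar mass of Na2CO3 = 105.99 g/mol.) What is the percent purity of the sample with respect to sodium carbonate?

65.85 %

Na2CO3 + 2 HCl → 2 NaCl + H2O + CO2
n(HCl) per titration = 0.03992 × 0.05942 = 2.372 × 10^-3 mol
From the 1:2 ratio, n(Na2CO3) in each aliquot = 1/2 × 2.372 × 10^-3 = 1.186 × 10^-3 mol
n(Na2CO3) in the whole flask = 1.186 × 10^-3 × 500.0/25.00 = 0.02372 mol
mass of Na2CO3 = 0.02372 × 105.99 = 2.514 g
% Na2CO3 = 2.514 / 3.818 × 100 = 65.85 %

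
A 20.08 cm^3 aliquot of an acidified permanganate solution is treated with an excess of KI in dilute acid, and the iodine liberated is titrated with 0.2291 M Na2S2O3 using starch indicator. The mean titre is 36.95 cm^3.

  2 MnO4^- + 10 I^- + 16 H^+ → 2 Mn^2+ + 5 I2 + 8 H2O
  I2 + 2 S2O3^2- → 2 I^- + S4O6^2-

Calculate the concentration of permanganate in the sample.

n(S2O3^2-) = 0.03695 × 0.2291 = 8.465 × 10^-3 mol
n(I2) = n(S2O3^2-)/2 = 4.233 × 10^-3 mol
From the 2:5 ratio, n(MnO4^-) in the aliquot = 2/5 × 4.233 × 10^-3 = 1.693 × 10^-3 mol
[MnO4^-] = 1.693 × 10^-3 / 0.02008 = 0.08432 mol/L

0.08432 M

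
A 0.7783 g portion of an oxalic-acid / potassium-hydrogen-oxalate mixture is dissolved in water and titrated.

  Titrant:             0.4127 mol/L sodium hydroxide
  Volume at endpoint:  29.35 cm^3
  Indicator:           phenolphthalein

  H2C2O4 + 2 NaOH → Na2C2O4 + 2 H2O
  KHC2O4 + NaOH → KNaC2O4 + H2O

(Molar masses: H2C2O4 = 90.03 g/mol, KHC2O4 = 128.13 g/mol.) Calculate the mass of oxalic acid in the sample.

0.4190 g

n(NaOH) = 0.02935 × 0.4127 = 0.01211 mol
Let x = n(H2C2O4), y = n(KHC2O4).
Titrant: 2x + 1y = 0.01211;  mass: 90.03x + 128.13y = 0.7783
Solving, x = 4.654 × 10^-3 mol, y = 2.804 × 10^-3 mol
mass of H2C2O4 = 4.654 × 10^-3 × 90.03 = 0.4190 g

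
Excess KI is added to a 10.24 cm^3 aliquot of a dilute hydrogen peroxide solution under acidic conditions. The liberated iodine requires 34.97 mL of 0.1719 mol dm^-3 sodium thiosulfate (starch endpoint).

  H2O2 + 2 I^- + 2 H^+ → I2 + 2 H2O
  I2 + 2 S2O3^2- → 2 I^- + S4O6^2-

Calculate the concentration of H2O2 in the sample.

n(S2O3^2-) = 0.03497 × 0.1719 = 6.011 × 10^-3 mol
n(I2) = n(S2O3^2-)/2 = 3.006 × 10^-3 mol
n(H2O2) in the aliquot = 3.006 × 10^-3 mol (1:1 ratio)
[H2O2] = 3.006 × 10^-3 / 0.01024 = 0.2935 mol/L

0.2935 mol/L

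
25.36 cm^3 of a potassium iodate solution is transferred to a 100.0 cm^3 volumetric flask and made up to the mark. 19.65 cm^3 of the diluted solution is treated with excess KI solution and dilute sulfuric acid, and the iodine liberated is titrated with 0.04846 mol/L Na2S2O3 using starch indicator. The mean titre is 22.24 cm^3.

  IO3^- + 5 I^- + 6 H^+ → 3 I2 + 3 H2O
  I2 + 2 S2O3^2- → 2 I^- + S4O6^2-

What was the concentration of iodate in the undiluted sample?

n(S2O3^2-) = 0.02224 × 0.04846 = 1.078 × 10^-3 mol
n(I2) = n(S2O3^2-)/2 = 5.389 × 10^-4 mol
From the 1:3 ratio, n(IO3^-) in the aliquot = 1/3 × 5.389 × 10^-4 = 1.796 × 10^-4 mol
[IO3^-]_dilute = 1.796 × 10^-4 / 0.01965 = 0.009141 mol/L
[IO3^-]_original = 0.009141 × 100.0/25.36 = 0.03605 mol/L

0.03605 mol/L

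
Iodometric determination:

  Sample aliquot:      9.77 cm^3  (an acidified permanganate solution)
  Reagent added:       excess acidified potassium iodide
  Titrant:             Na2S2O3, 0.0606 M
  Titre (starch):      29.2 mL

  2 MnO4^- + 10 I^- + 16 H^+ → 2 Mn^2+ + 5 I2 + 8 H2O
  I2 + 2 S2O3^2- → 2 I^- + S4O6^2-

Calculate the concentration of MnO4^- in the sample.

n(S2O3^2-) = 0.0292 × 0.0606 = 1.77 × 10^-3 mol
n(I2) = n(S2O3^2-)/2 = 8.85 × 10^-4 mol
From the 2:5 ratio, n(MnO4^-) in the aliquot = 2/5 × 8.85 × 10^-4 = 3.54 × 10^-4 mol
[MnO4^-] = 3.54 × 10^-4 / 0.00977 = 0.0362 mol/L

0.0362 M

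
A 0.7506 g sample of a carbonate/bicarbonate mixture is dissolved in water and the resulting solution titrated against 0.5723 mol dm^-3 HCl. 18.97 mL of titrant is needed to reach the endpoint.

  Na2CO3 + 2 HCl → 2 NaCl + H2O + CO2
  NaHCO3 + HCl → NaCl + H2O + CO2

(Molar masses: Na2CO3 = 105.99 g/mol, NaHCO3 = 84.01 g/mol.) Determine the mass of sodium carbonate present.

n(HCl) = 0.01897 × 0.5723 = 0.01086 mol
Let x = n(Na2CO3), y = n(NaHCO3).
Titrant: 2x + 1y = 0.01086;  mass: 105.99x + 84.01y = 0.7506
Solving, x = 2.603 × 10^-3 mol, y = 5.651 × 10^-3 mol
mass of Na2CO3 = 2.603 × 10^-3 × 105.99 = 0.2759 g

0.2759 g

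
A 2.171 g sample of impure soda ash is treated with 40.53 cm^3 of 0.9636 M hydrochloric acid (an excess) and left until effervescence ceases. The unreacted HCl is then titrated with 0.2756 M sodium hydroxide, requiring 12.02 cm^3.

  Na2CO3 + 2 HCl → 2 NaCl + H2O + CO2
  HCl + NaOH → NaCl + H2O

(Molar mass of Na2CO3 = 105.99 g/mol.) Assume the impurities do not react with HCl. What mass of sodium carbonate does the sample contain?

1.894 g

n(HCl) added = 0.04053 × 0.9636 = 0.03905 mol
n(NaOH) used in back-titration = 0.01202 × 0.2756 = 3.313 × 10^-3 mol
n(HCl) left over = 3.313 × 10^-3 mol (1:1 ratio)
n(HCl) consumed by analyte = 0.03905 − 3.313 × 10^-3 = 0.03574 mol
From the 1:2 ratio, n(Na2CO3) = 1/2 × 0.03574 = 0.01787 mol
mass of Na2CO3 = 0.01787 × 105.99 = 1.894 g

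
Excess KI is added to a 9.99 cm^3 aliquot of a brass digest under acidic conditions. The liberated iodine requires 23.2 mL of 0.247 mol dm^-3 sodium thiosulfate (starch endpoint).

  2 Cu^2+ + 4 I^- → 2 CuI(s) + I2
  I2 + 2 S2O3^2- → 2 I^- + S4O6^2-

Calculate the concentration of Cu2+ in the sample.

n(S2O3^2-) = 0.0232 × 0.247 = 5.73 × 10^-3 mol
n(I2) = n(S2O3^2-)/2 = 2.87 × 10^-3 mol
From the 2:1 ratio, n(Cu2+) in the aliquot = 2/1 × 2.87 × 10^-3 = 5.73 × 10^-3 mol
[Cu2+] = 5.73 × 10^-3 / 0.00999 = 0.574 mol/L

0.574 mol/L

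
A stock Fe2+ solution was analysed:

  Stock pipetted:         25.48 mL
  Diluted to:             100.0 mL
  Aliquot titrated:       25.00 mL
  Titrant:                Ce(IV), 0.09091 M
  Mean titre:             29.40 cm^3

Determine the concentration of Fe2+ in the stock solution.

0.4196 M

Ce^4+ + Fe^2+ → Ce^3+ + Fe^3+
n(Ce4+) = 0.02940 × 0.09091 = 2.673 × 10^-3 mol
n(Fe2+) in the aliquot = 2.673 × 10^-3 mol (1:1 ratio)
[Fe2+]_dilute = 2.673 × 10^-3 / 0.02500 = 0.1069 mol/L
Dilution factor = 100.0 / 25.48 = 3.925
[Fe2+]_stock = 0.1069 × 3.925 = 0.4196 mol/L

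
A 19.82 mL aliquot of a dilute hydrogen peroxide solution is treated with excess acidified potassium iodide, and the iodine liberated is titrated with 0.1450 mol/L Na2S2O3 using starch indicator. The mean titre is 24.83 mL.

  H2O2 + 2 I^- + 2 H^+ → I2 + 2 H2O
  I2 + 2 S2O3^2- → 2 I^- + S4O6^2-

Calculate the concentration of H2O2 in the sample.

n(S2O3^2-) = 0.02483 × 0.1450 = 3.600 × 10^-3 mol
n(I2) = n(S2O3^2-)/2 = 1.800 × 10^-3 mol
n(H2O2) in the aliquot = 1.800 × 10^-3 mol (1:1 ratio)
[H2O2] = 1.800 × 10^-3 / 0.01982 = 0.09083 mol/L

0.09083 mol/L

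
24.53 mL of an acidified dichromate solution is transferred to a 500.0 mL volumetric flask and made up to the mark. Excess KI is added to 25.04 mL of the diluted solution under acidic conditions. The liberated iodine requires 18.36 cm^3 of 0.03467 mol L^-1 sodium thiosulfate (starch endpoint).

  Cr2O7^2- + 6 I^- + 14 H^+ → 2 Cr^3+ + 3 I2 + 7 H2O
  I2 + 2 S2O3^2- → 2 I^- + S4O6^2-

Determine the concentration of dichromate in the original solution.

n(S2O3^2-) = 0.01836 × 0.03467 = 6.365 × 10^-4 mol
n(I2) = n(S2O3^2-)/2 = 3.183 × 10^-4 mol
From the 1:3 ratio, n(Cr2O7^2-) in the aliquot = 1/3 × 3.183 × 10^-4 = 1.061 × 10^-4 mol
[Cr2O7^2-]_dilute = 1.061 × 10^-4 / 0.02504 = 0.004237 mol/L
[Cr2O7^2-]_original = 0.004237 × 500.0/24.53 = 0.08636 mol/L

0.08636 mol/L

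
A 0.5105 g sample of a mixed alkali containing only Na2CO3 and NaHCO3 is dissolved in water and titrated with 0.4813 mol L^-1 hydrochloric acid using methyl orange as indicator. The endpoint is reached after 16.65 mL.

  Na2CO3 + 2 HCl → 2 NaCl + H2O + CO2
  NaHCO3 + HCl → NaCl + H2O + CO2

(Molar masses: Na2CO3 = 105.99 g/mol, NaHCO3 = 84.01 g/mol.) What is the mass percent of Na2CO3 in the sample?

n(HCl) = 0.01665 × 0.4813 = 8.014 × 10^-3 mol
Let x = n(Na2CO3), y = n(NaHCO3).
Titrant: 2x + 1y = 8.014 × 10^-3;  mass: 105.99x + 84.01y = 0.5105
Solving, x = 2.623 × 10^-3 mol, y = 2.767 × 10^-3 mol
mass of Na2CO3 = 2.623 × 10^-3 × 105.99 = 0.2780 g
% Na2CO3 = 0.2780 / 0.5105 × 100 = 54.47 %

54.47 %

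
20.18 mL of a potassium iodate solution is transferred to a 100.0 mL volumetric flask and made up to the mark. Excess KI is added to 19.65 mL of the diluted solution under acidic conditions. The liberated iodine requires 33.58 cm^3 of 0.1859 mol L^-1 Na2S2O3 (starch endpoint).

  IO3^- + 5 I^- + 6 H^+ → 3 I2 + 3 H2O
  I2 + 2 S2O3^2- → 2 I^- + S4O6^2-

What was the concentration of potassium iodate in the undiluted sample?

n(S2O3^2-) = 0.03358 × 0.1859 = 6.243 × 10^-3 mol
n(I2) = n(S2O3^2-)/2 = 3.121 × 10^-3 mol
From the 1:3 ratio, n(IO3^-) in the aliquot = 1/3 × 3.121 × 10^-3 = 1.040 × 10^-3 mol
[IO3^-]_dilute = 1.040 × 10^-3 / 0.01965 = 0.05295 mol/L
[IO3^-]_original = 0.05295 × 100.0/20.18 = 0.2624 mol/L

0.2624 mol/L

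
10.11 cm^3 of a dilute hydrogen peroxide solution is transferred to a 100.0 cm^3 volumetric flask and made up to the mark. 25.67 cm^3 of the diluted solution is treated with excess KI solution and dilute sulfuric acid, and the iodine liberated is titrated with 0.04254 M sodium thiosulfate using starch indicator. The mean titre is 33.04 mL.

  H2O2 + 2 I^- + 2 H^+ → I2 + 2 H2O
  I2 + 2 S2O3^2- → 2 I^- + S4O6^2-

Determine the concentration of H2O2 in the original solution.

0.2708 M

n(S2O3^2-) = 0.03304 × 0.04254 = 1.406 × 10^-3 mol
n(I2) = n(S2O3^2-)/2 = 7.028 × 10^-4 mol
n(H2O2) in the aliquot = 7.028 × 10^-4 mol (1:1 ratio)
[H2O2]_dilute = 7.028 × 10^-4 / 0.02567 = 0.02738 mol/L
[H2O2]_original = 0.02738 × 100.0/10.11 = 0.2708 mol/L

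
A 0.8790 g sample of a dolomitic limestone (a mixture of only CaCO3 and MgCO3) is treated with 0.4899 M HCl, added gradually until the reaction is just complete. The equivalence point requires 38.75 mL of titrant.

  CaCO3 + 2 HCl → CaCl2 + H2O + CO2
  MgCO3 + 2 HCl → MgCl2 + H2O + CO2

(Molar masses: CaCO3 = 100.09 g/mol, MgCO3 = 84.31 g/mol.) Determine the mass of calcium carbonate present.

n(HCl) = 0.03875 × 0.4899 = 0.01898 mol
Let x = n(CaCO3), y = n(MgCO3).
Titrant: 2x + 2y = 0.01898;  mass: 100.09x + 84.31y = 0.8790
Solving, x = 4.990 × 10^-3 mol, y = 4.502 × 10^-3 mol
mass of CaCO3 = 4.990 × 10^-3 × 100.09 = 0.4995 g

0.4995 g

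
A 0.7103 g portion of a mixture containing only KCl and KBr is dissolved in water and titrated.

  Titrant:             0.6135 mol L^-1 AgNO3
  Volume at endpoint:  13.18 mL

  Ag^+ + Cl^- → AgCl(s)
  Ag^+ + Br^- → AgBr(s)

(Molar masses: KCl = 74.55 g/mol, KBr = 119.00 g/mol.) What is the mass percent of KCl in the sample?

59.48 %

n(AgNO3) = 0.01318 × 0.6135 = 8.086 × 10^-3 mol
Let x = n(KCl), y = n(KBr).
Titrant: 1x + 1y = 8.086 × 10^-3;  mass: 74.55x + 119.00y = 0.7103
Solving, x = 5.668 × 10^-3 mol, y = 2.418 × 10^-3 mol
mass of KCl = 5.668 × 10^-3 × 74.55 = 0.4225 g
% KCl = 0.4225 / 0.7103 × 100 = 59.48 %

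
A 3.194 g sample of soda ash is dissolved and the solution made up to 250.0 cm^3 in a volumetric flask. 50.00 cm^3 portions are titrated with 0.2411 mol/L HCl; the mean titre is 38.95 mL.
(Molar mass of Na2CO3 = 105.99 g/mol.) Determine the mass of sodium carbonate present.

Na2CO3 + 2 HCl → 2 NaCl + H2O + CO2
n(HCl) per titration = 0.03895 × 0.2411 = 9.391 × 10^-3 mol
From the 1:2 ratio, n(Na2CO3) in each aliquot = 1/2 × 9.391 × 10^-3 = 4.695 × 10^-3 mol
n(Na2CO3) in the whole flask = 4.695 × 10^-3 × 250.0/50.00 = 0.02348 mol
mass of Na2CO3 = 0.02348 × 105.99 = 2.488 g

2.488 g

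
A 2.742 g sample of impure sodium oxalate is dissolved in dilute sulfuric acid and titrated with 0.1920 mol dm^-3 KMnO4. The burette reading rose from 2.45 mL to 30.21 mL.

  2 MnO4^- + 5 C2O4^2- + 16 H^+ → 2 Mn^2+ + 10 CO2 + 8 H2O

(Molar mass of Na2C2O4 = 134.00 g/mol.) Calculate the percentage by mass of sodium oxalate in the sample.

n(KMnO4) = 0.02776 L × 0.1920 mol/L = 5.330 × 10^-3 mol
From the 5:2 ratio, n(Na2C2O4) = 5/2 × 5.330 × 10^-3 = 0.01332 mol
mass of Na2C2O4 = 0.01332 × 134.00 g/mol = 1.786 g
% Na2C2O4 = 1.786 / 2.742 × 100 = 65.12 %

65.12 %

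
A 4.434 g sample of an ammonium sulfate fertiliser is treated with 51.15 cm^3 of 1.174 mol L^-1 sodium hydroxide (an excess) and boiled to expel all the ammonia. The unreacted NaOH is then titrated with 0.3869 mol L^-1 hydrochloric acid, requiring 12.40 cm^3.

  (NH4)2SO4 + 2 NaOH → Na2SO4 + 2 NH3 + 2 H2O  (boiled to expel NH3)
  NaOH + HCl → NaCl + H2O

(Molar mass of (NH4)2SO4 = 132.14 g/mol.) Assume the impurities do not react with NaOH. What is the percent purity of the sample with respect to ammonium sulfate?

n(NaOH) added = 0.05115 × 1.174 = 0.06005 mol
n(HCl) used in back-titration = 0.01240 × 0.3869 = 4.798 × 10^-3 mol
n(NaOH) left over = 4.798 × 10^-3 mol (1:1 ratio)
n(NaOH) consumed by analyte = 0.06005 − 4.798 × 10^-3 = 0.05525 mol
From the 1:2 ratio, n((NH4)2SO4) = 1/2 × 0.05525 = 0.02763 mol
mass of (NH4)2SO4 = 0.02763 × 132.14 = 3.651 g
% (NH4)2SO4 = 3.651 / 4.434 × 100 = 82.33 %

82.33 %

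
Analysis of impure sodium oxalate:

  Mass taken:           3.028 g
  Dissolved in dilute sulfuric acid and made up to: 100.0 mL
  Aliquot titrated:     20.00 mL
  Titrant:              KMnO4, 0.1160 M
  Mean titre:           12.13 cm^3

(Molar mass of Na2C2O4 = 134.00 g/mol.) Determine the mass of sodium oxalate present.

2.357 g

2 MnO4^- + 5 C2O4^2- + 16 H^+ → 2 Mn^2+ + 10 CO2 + 8 H2O
n(KMnO4) per titration = 0.01213 × 0.1160 = 1.407 × 10^-3 mol
From the 5:2 ratio, n(Na2C2O4) in each aliquot = 5/2 × 1.407 × 10^-3 = 3.518 × 10^-3 mol
n(Na2C2O4) in the whole flask = 3.518 × 10^-3 × 100.0/20.00 = 0.01759 mol
mass of Na2C2O4 = 0.01759 × 134.00 = 2.357 g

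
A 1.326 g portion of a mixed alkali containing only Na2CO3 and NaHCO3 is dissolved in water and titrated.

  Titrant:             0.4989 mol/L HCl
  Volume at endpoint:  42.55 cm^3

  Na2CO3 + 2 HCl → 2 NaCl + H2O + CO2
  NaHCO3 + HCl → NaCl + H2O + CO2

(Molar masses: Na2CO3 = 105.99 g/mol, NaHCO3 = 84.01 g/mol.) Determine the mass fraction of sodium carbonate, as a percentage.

58.94 %

n(HCl) = 0.04255 × 0.4989 = 0.02123 mol
Let x = n(Na2CO3), y = n(NaHCO3).
Titrant: 2x + 1y = 0.02123;  mass: 105.99x + 84.01y = 1.326
Solving, x = 7.374 × 10^-3 mol, y = 6.481 × 10^-3 mol
mass of Na2CO3 = 7.374 × 10^-3 × 105.99 = 0.7815 g
% Na2CO3 = 0.7815 / 1.326 × 100 = 58.94 %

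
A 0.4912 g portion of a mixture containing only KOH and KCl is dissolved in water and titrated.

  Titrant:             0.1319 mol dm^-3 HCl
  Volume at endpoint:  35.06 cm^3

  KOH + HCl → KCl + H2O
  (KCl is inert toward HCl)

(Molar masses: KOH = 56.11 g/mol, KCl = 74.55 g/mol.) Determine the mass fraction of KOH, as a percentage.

n(HCl) = 0.03506 × 0.1319 = 4.624 × 10^-3 mol
Let x = n(KOH), y = n(KCl).
Titrant: 1x = 4.624 × 10^-3;  mass: 56.11x + 74.55y = 0.4912
Solving, x = 4.624 × 10^-3 mol, y = 3.108 × 10^-3 mol
mass of KOH = 4.624 × 10^-3 × 56.11 = 0.2595 g
% KOH = 0.2595 / 0.4912 × 100 = 52.82 %

52.82 %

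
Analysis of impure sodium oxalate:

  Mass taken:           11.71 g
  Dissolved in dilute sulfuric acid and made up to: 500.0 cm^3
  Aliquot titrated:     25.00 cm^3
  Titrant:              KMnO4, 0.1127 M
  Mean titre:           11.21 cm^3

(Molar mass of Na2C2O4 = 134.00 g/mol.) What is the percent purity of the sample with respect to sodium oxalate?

72.28 %

2 MnO4^- + 5 C2O4^2- + 16 H^+ → 2 Mn^2+ + 10 CO2 + 8 H2O
n(KMnO4) per titration = 0.01121 × 0.1127 = 1.263 × 10^-3 mol
From the 5:2 ratio, n(Na2C2O4) in each aliquot = 5/2 × 1.263 × 10^-3 = 3.158 × 10^-3 mol
n(Na2C2O4) in the whole flask = 3.158 × 10^-3 × 500.0/25.00 = 0.06317 mol
mass of Na2C2O4 = 0.06317 × 134.00 = 8.465 g
% Na2C2O4 = 8.465 / 11.71 × 100 = 72.28 %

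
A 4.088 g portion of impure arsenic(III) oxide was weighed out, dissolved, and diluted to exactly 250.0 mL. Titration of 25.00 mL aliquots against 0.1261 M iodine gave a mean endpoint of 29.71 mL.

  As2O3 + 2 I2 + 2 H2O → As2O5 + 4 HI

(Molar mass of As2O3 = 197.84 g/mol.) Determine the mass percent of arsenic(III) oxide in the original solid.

n(I2) per titration = 0.02971 × 0.1261 = 3.746 × 10^-3 mol
From the 1:2 ratio, n(As2O3) in each aliquot = 1/2 × 3.746 × 10^-3 = 1.873 × 10^-3 mol
n(As2O3) in the whole flask = 1.873 × 10^-3 × 250.0/25.00 = 0.01873 mol
mass of As2O3 = 0.01873 × 197.84 = 3.706 g
% As2O3 = 3.706 / 4.088 × 100 = 90.65 %

90.65 %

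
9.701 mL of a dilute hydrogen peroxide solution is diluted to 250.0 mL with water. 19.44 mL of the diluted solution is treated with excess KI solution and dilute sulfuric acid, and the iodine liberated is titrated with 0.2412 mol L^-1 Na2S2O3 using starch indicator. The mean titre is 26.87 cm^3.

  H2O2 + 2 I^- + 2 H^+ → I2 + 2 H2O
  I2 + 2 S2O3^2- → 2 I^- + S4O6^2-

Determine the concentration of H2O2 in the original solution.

n(S2O3^2-) = 0.02687 × 0.2412 = 6.481 × 10^-3 mol
n(I2) = n(S2O3^2-)/2 = 3.241 × 10^-3 mol
n(H2O2) in the aliquot = 3.241 × 10^-3 mol (1:1 ratio)
[H2O2]_dilute = 3.241 × 10^-3 / 0.01944 = 0.1667 mol/L
[H2O2]_original = 0.1667 × 250.0/9.701 = 4.296 mol/L

4.296 mol/L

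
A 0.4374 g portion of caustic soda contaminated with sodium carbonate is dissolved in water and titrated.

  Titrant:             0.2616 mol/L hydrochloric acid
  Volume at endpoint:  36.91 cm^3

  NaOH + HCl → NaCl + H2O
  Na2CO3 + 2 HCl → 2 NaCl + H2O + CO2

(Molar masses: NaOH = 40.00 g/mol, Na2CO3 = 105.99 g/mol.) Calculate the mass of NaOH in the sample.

n(HCl) = 0.03691 × 0.2616 = 9.656 × 10^-3 mol
Let x = n(NaOH), y = n(Na2CO3).
Titrant: 1x + 2y = 9.656 × 10^-3;  mass: 40.00x + 105.99y = 0.4374
Solving, x = 5.718 × 10^-3 mol, y = 1.969 × 10^-3 mol
mass of NaOH = 5.718 × 10^-3 × 40.00 = 0.2287 g

0.2287 g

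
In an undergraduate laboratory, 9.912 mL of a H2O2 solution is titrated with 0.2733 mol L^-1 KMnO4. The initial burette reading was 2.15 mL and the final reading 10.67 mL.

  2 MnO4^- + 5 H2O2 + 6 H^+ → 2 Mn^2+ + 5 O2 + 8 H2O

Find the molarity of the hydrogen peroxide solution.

0.5873 mol/L

n(KMnO4) = 0.008520 L × 0.2733 mol/L = 2.329 × 10^-3 mol
From the 5:2 mole ratio, n(H2O2) = 5/2 × 2.329 × 10^-3 = 5.821 × 10^-3 mol
[H2O2] = 5.821 × 10^-3 mol / 0.009912 L = 0.5873 mol/L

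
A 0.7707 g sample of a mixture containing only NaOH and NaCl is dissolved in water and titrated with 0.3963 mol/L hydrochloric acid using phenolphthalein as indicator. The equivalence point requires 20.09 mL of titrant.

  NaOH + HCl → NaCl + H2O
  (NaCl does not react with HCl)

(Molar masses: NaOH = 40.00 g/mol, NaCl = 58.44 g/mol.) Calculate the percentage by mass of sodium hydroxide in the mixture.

n(HCl) = 0.02009 × 0.3963 = 7.962 × 10^-3 mol
Let x = n(NaOH), y = n(NaCl).
Titrant: 1x = 7.962 × 10^-3;  mass: 40.00x + 58.44y = 0.7707
Solving, x = 7.962 × 10^-3 mol, y = 7.738 × 10^-3 mol
mass of NaOH = 7.962 × 10^-3 × 40.00 = 0.3185 g
% NaOH = 0.3185 / 0.7707 × 100 = 41.32 %

41.32 %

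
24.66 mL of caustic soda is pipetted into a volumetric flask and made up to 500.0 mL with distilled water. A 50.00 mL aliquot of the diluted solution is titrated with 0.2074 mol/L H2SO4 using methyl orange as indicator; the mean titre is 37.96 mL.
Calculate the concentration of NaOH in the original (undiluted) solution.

2 NaOH + H2SO4 → Na2SO4 + 2 H2O
n(H2SO4) = 0.03796 × 0.2074 = 7.873 × 10^-3 mol
From the 2:1 ratio, n(NaOH) in the aliquot = 2/1 × 7.873 × 10^-3 = 0.01575 mol
[NaOH]_dilute = 0.01575 / 0.05000 = 0.3149 mol/L
Dilution factor = 500.0 / 24.66 = 20.28
[NaOH]_stock = 0.3149 × 20.28 = 6.385 mol/L

6.385 mol/L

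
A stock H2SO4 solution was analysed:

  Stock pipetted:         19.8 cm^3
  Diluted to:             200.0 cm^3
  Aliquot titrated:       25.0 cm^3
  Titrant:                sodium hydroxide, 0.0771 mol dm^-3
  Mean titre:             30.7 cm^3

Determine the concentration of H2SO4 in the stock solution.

H2SO4 + 2 NaOH → Na2SO4 + 2 H2O
n(NaOH) = 0.0307 × 0.0771 = 2.37 × 10^-3 mol
From the 1:2 ratio, n(H2SO4) in the aliquot = 1/2 × 2.37 × 10^-3 = 1.18 × 10^-3 mol
[H2SO4]_dilute = 1.18 × 10^-3 / 0.0250 = 0.0473 mol/L
Dilution factor = 200.0 / 19.8 = 10.10
[H2SO4]_stock = 0.0473 × 10.10 = 0.478 mol/L

0.478 mol/L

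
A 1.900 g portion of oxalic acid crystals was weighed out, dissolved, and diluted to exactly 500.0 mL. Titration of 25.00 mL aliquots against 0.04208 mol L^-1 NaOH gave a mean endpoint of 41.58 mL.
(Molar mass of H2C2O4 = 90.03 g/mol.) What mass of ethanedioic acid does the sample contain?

H2C2O4 + 2 NaOH → Na2C2O4 + 2 H2O
n(NaOH) per titration = 0.04158 × 0.04208 = 1.750 × 10^-3 mol
From the 1:2 ratio, n(H2C2O4) in each aliquot = 1/2 × 1.750 × 10^-3 = 8.748 × 10^-4 mol
n(H2C2O4) in the whole flask = 8.748 × 10^-4 × 500.0/25.00 = 0.01750 mol
mass of H2C2O4 = 0.01750 × 90.03 = 1.575 g

1.575 g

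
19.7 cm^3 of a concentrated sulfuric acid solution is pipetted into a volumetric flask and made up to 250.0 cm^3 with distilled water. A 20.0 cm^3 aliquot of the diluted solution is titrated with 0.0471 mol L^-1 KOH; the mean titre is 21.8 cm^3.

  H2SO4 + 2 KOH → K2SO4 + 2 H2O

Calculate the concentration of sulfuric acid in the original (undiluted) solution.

0.326 mol/L

n(KOH) = 0.0218 × 0.0471 = 1.03 × 10^-3 mol
From the 1:2 ratio, n(H2SO4) in the aliquot = 1/2 × 1.03 × 10^-3 = 5.13 × 10^-4 mol
[H2SO4]_dilute = 5.13 × 10^-4 / 0.0200 = 0.0257 mol/L
Dilution factor = 250.0 / 19.7 = 12.69
[H2SO4]_stock = 0.0257 × 12.69 = 0.326 mol/L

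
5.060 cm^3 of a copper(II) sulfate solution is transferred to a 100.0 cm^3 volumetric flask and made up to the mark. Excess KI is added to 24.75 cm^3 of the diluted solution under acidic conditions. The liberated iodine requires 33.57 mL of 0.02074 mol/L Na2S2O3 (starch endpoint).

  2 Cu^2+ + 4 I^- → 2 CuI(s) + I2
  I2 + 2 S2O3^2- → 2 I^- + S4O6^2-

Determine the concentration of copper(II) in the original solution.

n(S2O3^2-) = 0.03357 × 0.02074 = 6.962 × 10^-4 mol
n(I2) = n(S2O3^2-)/2 = 3.481 × 10^-4 mol
From the 2:1 ratio, n(Cu2+) in the aliquot = 2/1 × 3.481 × 10^-4 = 6.962 × 10^-4 mol
[Cu2+]_dilute = 6.962 × 10^-4 / 0.02475 = 0.02813 mol/L
[Cu2+]_original = 0.02813 × 100.0/5.060 = 0.5559 mol/L

0.5559 mol/L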